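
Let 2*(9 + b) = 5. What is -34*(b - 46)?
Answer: 1785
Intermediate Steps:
b = -13/2 (b = -9 + (1/2)*5 = -9 + 5/2 = -13/2 ≈ -6.5000)
-34*(b - 46) = -34*(-13/2 - 46) = -34*(-105/2) = 1785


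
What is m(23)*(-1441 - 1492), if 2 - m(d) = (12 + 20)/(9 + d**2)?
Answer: -1531026/269 ≈ -5691.5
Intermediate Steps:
m(d) = 2 - 32/(9 + d**2) (m(d) = 2 - (12 + 20)/(9 + d**2) = 2 - 32/(9 + d**2))
m(23)*(-1441 - 1492) = (2*(-7 + 23**2)/(9 + 23**2))*(-1441 - 1492) = (2*(-7 + 529)/(9 + 529))*(-2933) = (2*522/538)*(-2933) = (2*(1/538)*522)*(-2933) = (522/269)*(-2933) = -1531026/269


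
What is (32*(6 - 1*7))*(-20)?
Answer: 640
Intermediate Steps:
(32*(6 - 1*7))*(-20) = (32*(6 - 7))*(-20) = (32*(-1))*(-20) = -32*(-20) = 640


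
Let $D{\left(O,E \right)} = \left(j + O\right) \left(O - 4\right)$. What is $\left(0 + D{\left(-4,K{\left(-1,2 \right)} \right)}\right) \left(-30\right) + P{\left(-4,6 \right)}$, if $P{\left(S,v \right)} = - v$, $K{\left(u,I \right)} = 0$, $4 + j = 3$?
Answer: $-1206$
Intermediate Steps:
$j = -1$ ($j = -4 + 3 = -1$)
$D{\left(O,E \right)} = \left(-1 + O\right) \left(-4 + O\right)$ ($D{\left(O,E \right)} = \left(-1 + O\right) \left(O - 4\right) = \left(-1 + O\right) \left(-4 + O\right)$)
$\left(0 + D{\left(-4,K{\left(-1,2 \right)} \right)}\right) \left(-30\right) + P{\left(-4,6 \right)} = \left(0 + \left(4 + \left(-4\right)^{2} - -20\right)\right) \left(-30\right) - 6 = \left(0 + \left(4 + 16 + 20\right)\right) \left(-30\right) - 6 = \left(0 + 40\right) \left(-30\right) - 6 = 40 \left(-30\right) - 6 = -1200 - 6 = -1206$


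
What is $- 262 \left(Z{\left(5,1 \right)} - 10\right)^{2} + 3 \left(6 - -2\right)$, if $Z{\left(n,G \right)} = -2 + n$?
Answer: $-12814$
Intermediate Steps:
$- 262 \left(Z{\left(5,1 \right)} - 10\right)^{2} + 3 \left(6 - -2\right) = - 262 \left(\left(-2 + 5\right) - 10\right)^{2} + 3 \left(6 - -2\right) = - 262 \left(3 - 10\right)^{2} + 3 \left(6 + 2\right) = - 262 \left(-7\right)^{2} + 3 \cdot 8 = \left(-262\right) 49 + 24 = -12838 + 24 = -12814$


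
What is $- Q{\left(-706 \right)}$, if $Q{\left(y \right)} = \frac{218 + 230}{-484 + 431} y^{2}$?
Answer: $\frac{223299328}{53} \approx 4.2132 \cdot 10^{6}$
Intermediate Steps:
$Q{\left(y \right)} = - \frac{448 y^{2}}{53}$ ($Q{\left(y \right)} = \frac{448}{-53} y^{2} = 448 \left(- \frac{1}{53}\right) y^{2} = - \frac{448 y^{2}}{53}$)
$- Q{\left(-706 \right)} = - \frac{\left(-448\right) \left(-706\right)^{2}}{53} = - \frac{\left(-448\right) 498436}{53} = \left(-1\right) \left(- \frac{223299328}{53}\right) = \frac{223299328}{53}$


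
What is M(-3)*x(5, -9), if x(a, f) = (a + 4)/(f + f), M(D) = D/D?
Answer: -½ ≈ -0.50000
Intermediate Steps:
M(D) = 1
x(a, f) = (4 + a)/(2*f) (x(a, f) = (4 + a)/((2*f)) = (4 + a)*(1/(2*f)) = (4 + a)/(2*f))
M(-3)*x(5, -9) = 1*((½)*(4 + 5)/(-9)) = 1*((½)*(-⅑)*9) = 1*(-½) = -½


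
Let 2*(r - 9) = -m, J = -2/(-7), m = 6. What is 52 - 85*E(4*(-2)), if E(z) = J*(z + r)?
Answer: 704/7 ≈ 100.57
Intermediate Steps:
J = 2/7 (J = -2*(-⅐) = 2/7 ≈ 0.28571)
r = 6 (r = 9 + (-1*6)/2 = 9 + (½)*(-6) = 9 - 3 = 6)
E(z) = 12/7 + 2*z/7 (E(z) = 2*(z + 6)/7 = 2*(6 + z)/7 = 12/7 + 2*z/7)
52 - 85*E(4*(-2)) = 52 - 85*(12/7 + 2*(4*(-2))/7) = 52 - 85*(12/7 + (2/7)*(-8)) = 52 - 85*(12/7 - 16/7) = 52 - 85*(-4/7) = 52 + 340/7 = 704/7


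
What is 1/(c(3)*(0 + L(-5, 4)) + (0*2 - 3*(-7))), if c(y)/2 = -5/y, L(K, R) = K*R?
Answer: 3/263 ≈ 0.011407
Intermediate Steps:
c(y) = -10/y (c(y) = 2*(-5/y) = -10/y)
1/(c(3)*(0 + L(-5, 4)) + (0*2 - 3*(-7))) = 1/((-10/3)*(0 - 5*4) + (0*2 - 3*(-7))) = 1/((-10*1/3)*(0 - 20) + (0 + 21)) = 1/(-10/3*(-20) + 21) = 1/(200/3 + 21) = 1/(263/3) = 3/263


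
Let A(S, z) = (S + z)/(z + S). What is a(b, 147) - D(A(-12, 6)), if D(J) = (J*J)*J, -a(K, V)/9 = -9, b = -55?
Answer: 80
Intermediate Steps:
a(K, V) = 81 (a(K, V) = -9*(-9) = 81)
A(S, z) = 1 (A(S, z) = (S + z)/(S + z) = 1)
D(J) = J³ (D(J) = J²*J = J³)
a(b, 147) - D(A(-12, 6)) = 81 - 1*1³ = 81 - 1*1 = 81 - 1 = 80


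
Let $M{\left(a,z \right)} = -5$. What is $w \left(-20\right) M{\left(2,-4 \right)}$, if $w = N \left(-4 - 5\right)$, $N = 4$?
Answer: $-3600$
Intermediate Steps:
$w = -36$ ($w = 4 \left(-4 - 5\right) = 4 \left(-9\right) = -36$)
$w \left(-20\right) M{\left(2,-4 \right)} = \left(-36\right) \left(-20\right) \left(-5\right) = 720 \left(-5\right) = -3600$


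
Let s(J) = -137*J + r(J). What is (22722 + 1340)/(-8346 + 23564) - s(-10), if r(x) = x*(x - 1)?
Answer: -11249289/7609 ≈ -1478.4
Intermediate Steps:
r(x) = x*(-1 + x)
s(J) = -137*J + J*(-1 + J)
(22722 + 1340)/(-8346 + 23564) - s(-10) = (22722 + 1340)/(-8346 + 23564) - (-10)*(-138 - 10) = 24062/15218 - (-10)*(-148) = 24062*(1/15218) - 1*1480 = 12031/7609 - 1480 = -11249289/7609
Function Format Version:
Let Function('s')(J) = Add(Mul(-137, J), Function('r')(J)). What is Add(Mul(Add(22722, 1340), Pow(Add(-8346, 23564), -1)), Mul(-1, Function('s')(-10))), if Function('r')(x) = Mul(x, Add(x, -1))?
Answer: Rational(-11249289, 7609) ≈ -1478.4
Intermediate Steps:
Function('r')(x) = Mul(x, Add(-1, x))
Function('s')(J) = Add(Mul(-137, J), Mul(J, Add(-1, J)))
Add(Mul(Add(22722, 1340), Pow(Add(-8346, 23564), -1)), Mul(-1, Function('s')(-10))) = Add(Mul(Add(22722, 1340), Pow(Add(-8346, 23564), -1)), Mul(-1, Mul(-10, Add(-138, -10)))) = Add(Mul(24062, Pow(15218, -1)), Mul(-1, Mul(-10, -148))) = Add(Mul(24062, Rational(1, 15218)), Mul(-1, 1480)) = Add(Rational(12031, 7609), -1480) = Rational(-11249289, 7609)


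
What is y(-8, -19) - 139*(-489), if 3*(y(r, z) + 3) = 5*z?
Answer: 203809/3 ≈ 67936.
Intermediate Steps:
y(r, z) = -3 + 5*z/3 (y(r, z) = -3 + (5*z)/3 = -3 + 5*z/3)
y(-8, -19) - 139*(-489) = (-3 + (5/3)*(-19)) - 139*(-489) = (-3 - 95/3) + 67971 = -104/3 + 67971 = 203809/3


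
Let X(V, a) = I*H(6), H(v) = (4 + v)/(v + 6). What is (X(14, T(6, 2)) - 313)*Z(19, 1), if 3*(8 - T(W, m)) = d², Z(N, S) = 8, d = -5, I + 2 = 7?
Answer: -7412/3 ≈ -2470.7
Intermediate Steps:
I = 5 (I = -2 + 7 = 5)
T(W, m) = -⅓ (T(W, m) = 8 - ⅓*(-5)² = 8 - ⅓*25 = 8 - 25/3 = -⅓)
H(v) = (4 + v)/(6 + v)
X(V, a) = 25/6 (X(V, a) = 5*((4 + 6)/(6 + 6)) = 5*(10/12) = 5*((1/12)*10) = 5*(⅚) = 25/6)
(X(14, T(6, 2)) - 313)*Z(19, 1) = (25/6 - 313)*8 = -1853/6*8 = -7412/3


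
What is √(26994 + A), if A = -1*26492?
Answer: √502 ≈ 22.405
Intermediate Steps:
A = -26492
√(26994 + A) = √(26994 - 26492) = √502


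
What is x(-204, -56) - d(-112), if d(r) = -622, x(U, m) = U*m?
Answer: 12046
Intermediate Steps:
x(-204, -56) - d(-112) = -204*(-56) - 1*(-622) = 11424 + 622 = 12046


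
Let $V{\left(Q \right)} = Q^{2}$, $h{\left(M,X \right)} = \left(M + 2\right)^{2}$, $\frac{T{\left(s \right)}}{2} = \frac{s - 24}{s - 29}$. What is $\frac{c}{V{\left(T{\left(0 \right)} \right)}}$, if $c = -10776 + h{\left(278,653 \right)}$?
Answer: $\frac{7108973}{288} \approx 24684.0$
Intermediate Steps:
$T{\left(s \right)} = \frac{2 \left(-24 + s\right)}{-29 + s}$ ($T{\left(s \right)} = 2 \frac{s - 24}{s - 29} = 2 \frac{-24 + s}{-29 + s} = \frac{2 \left(-24 + s\right)}{-29 + s}$)
$h{\left(M,X \right)} = \left(2 + M\right)^{2}$
$c = 67624$ ($c = -10776 + \left(2 + 278\right)^{2} = -10776 + 280^{2} = -10776 + 78400 = 67624$)
$\frac{c}{V{\left(T{\left(0 \right)} \right)}} = \frac{67624}{\left(\frac{2 \left(-24 + 0\right)}{-29 + 0}\right)^{2}} = \frac{67624}{\left(2 \frac{1}{-29} \left(-24\right)\right)^{2}} = \frac{67624}{\left(2 \left(- \frac{1}{29}\right) \left(-24\right)\right)^{2}} = \frac{67624}{\left(\frac{48}{29}\right)^{2}} = \frac{67624}{\frac{2304}{841}} = 67624 \cdot \frac{841}{2304} = \frac{7108973}{288}$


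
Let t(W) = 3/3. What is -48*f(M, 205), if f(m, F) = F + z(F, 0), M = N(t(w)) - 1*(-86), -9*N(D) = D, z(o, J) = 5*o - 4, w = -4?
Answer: -58848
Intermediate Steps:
t(W) = 1 (t(W) = 3*(⅓) = 1)
z(o, J) = -4 + 5*o
N(D) = -D/9
M = 773/9 (M = -⅑*1 - 1*(-86) = -⅑ + 86 = 773/9 ≈ 85.889)
f(m, F) = -4 + 6*F (f(m, F) = F + (-4 + 5*F) = -4 + 6*F)
-48*f(M, 205) = -48*(-4 + 6*205) = -48*(-4 + 1230) = -48*1226 = -58848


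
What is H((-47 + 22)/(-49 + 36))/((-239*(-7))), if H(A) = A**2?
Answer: 625/282737 ≈ 0.0022105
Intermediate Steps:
H((-47 + 22)/(-49 + 36))/((-239*(-7))) = ((-47 + 22)/(-49 + 36))**2/((-239*(-7))) = (-25/(-13))**2/1673 = (-25*(-1/13))**2*(1/1673) = (25/13)**2*(1/1673) = (625/169)*(1/1673) = 625/282737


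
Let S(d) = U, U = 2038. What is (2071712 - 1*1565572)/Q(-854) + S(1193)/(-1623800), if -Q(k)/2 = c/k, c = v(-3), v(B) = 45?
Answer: 35093854627229/7307100 ≈ 4.8027e+6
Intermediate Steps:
c = 45
S(d) = 2038
Q(k) = -90/k
(2071712 - 1*1565572)/Q(-854) + S(1193)/(-1623800) = (2071712 - 1*1565572)/((-90/(-854))) + 2038/(-1623800) = (2071712 - 1565572)/((-90*(-1/854))) + 2038*(-1/1623800) = 506140/(45/427) - 1019/811900 = 506140*(427/45) - 1019/811900 = 43224356/9 - 1019/811900 = 35093854627229/7307100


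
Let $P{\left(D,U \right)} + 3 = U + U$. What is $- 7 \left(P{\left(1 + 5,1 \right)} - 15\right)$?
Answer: $112$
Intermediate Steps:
$P{\left(D,U \right)} = -3 + 2 U$ ($P{\left(D,U \right)} = -3 + \left(U + U\right) = -3 + 2 U$)
$- 7 \left(P{\left(1 + 5,1 \right)} - 15\right) = - 7 \left(\left(-3 + 2 \cdot 1\right) - 15\right) = - 7 \left(\left(-3 + 2\right) - 15\right) = - 7 \left(-1 - 15\right) = \left(-7\right) \left(-16\right) = 112$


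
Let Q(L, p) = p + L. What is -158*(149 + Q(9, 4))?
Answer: -25596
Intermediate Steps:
Q(L, p) = L + p
-158*(149 + Q(9, 4)) = -158*(149 + (9 + 4)) = -158*(149 + 13) = -158*162 = -25596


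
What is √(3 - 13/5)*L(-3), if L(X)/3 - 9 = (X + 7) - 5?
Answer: 24*√10/5 ≈ 15.179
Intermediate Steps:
L(X) = 33 + 3*X (L(X) = 27 + 3*((X + 7) - 5) = 27 + 3*((7 + X) - 5) = 27 + 3*(2 + X) = 27 + (6 + 3*X) = 33 + 3*X)
√(3 - 13/5)*L(-3) = √(3 - 13/5)*(33 + 3*(-3)) = √(3 - 13*⅕)*(33 - 9) = √(3 - 13/5)*24 = √(⅖)*24 = (√10/5)*24 = 24*√10/5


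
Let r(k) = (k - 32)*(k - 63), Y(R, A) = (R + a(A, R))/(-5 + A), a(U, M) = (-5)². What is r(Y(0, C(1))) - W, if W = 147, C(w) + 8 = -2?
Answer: 18271/9 ≈ 2030.1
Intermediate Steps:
a(U, M) = 25
C(w) = -10 (C(w) = -8 - 2 = -10)
Y(R, A) = (25 + R)/(-5 + A) (Y(R, A) = (R + 25)/(-5 + A) = (25 + R)/(-5 + A))
r(k) = (-63 + k)*(-32 + k) (r(k) = (-32 + k)*(-63 + k) = (-63 + k)*(-32 + k))
r(Y(0, C(1))) - W = (2016 + ((25 + 0)/(-5 - 10))² - 95*(25 + 0)/(-5 - 10)) - 1*147 = (2016 + (25/(-15))² - 95*25/(-15)) - 147 = (2016 + (-1/15*25)² - (-19)*25/3) - 147 = (2016 + (-5/3)² - 95*(-5/3)) - 147 = (2016 + 25/9 + 475/3) - 147 = 19594/9 - 147 = 18271/9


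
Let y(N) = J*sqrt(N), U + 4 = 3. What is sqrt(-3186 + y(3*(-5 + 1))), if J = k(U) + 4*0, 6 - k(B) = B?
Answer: sqrt(-3186 + 14*I*sqrt(3)) ≈ 0.2148 + 56.445*I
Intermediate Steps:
U = -1 (U = -4 + 3 = -1)
k(B) = 6 - B
J = 7 (J = (6 - 1*(-1)) + 4*0 = (6 + 1) + 0 = 7 + 0 = 7)
y(N) = 7*sqrt(N)
sqrt(-3186 + y(3*(-5 + 1))) = sqrt(-3186 + 7*sqrt(3*(-5 + 1))) = sqrt(-3186 + 7*sqrt(3*(-4))) = sqrt(-3186 + 7*sqrt(-12)) = sqrt(-3186 + 7*(2*I*sqrt(3))) = sqrt(-3186 + 14*I*sqrt(3))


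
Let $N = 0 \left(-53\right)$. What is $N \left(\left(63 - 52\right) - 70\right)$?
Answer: $0$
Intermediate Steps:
$N = 0$
$N \left(\left(63 - 52\right) - 70\right) = 0 \left(\left(63 - 52\right) - 70\right) = 0 \left(11 - 70\right) = 0 \left(-59\right) = 0$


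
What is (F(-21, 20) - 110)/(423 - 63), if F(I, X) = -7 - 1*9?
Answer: -7/20 ≈ -0.35000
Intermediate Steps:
F(I, X) = -16 (F(I, X) = -7 - 9 = -16)
(F(-21, 20) - 110)/(423 - 63) = (-16 - 110)/(423 - 63) = -126/360 = -126*1/360 = -7/20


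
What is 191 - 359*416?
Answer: -149153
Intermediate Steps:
191 - 359*416 = 191 - 149344 = -149153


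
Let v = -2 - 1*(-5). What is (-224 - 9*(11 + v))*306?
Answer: -107100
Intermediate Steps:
v = 3 (v = -2 + 5 = 3)
(-224 - 9*(11 + v))*306 = (-224 - 9*(11 + 3))*306 = (-224 - 9*14)*306 = (-224 - 126)*306 = -350*306 = -107100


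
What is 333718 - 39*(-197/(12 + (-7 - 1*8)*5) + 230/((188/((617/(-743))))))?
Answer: 489337430459/1466682 ≈ 3.3364e+5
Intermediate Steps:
333718 - 39*(-197/(12 + (-7 - 1*8)*5) + 230/((188/((617/(-743)))))) = 333718 - 39*(-197/(12 + (-7 - 8)*5) + 230/((188/((617*(-1/743)))))) = 333718 - 39*(-197/(12 - 15*5) + 230/((188/(-617/743)))) = 333718 - 39*(-197/(12 - 75) + 230/((188*(-743/617)))) = 333718 - 39*(-197/(-63) + 230/(-139684/617)) = 333718 - 39*(-197*(-1/63) + 230*(-617/139684)) = 333718 - 39*(197/63 - 70955/69842) = 333718 - 39*9288709/4400046 = 333718 - 120753217/1466682 = 489337430459/1466682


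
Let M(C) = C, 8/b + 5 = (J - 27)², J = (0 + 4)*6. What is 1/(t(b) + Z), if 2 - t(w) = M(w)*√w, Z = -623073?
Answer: -623071/388217471033 + 2*√2/388217471033 ≈ -1.6049e-6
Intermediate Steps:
J = 24 (J = 4*6 = 24)
b = 2 (b = 8/(-5 + (24 - 27)²) = 8/(-5 + (-3)²) = 8/(-5 + 9) = 8/4 = 8*(¼) = 2)
t(w) = 2 - w^(3/2) (t(w) = 2 - w*√w = 2 - w^(3/2))
1/(t(b) + Z) = 1/((2 - 2^(3/2)) - 623073) = 1/((2 - 2*√2) - 623073) = 1/(-623071 - 2*√2)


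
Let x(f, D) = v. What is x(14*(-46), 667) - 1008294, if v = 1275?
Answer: -1007019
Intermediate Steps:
x(f, D) = 1275
x(14*(-46), 667) - 1008294 = 1275 - 1008294 = -1007019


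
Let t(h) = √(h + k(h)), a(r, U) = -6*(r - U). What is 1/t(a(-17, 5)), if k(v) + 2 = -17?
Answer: √113/113 ≈ 0.094072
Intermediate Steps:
k(v) = -19 (k(v) = -2 - 17 = -19)
a(r, U) = -6*r + 6*U
t(h) = √(-19 + h) (t(h) = √(h - 19) = √(-19 + h))
1/t(a(-17, 5)) = 1/(√(-19 + (-6*(-17) + 6*5))) = 1/(√(-19 + (102 + 30))) = 1/(√(-19 + 132)) = 1/(√113) = √113/113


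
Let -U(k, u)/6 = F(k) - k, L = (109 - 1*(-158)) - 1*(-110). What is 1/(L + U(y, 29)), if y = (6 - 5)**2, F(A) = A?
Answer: 1/377 ≈ 0.0026525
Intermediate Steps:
L = 377 (L = (109 + 158) + 110 = 267 + 110 = 377)
y = 1 (y = 1**2 = 1)
U(k, u) = 0 (U(k, u) = -6*(k - k) = -6*0 = 0)
1/(L + U(y, 29)) = 1/(377 + 0) = 1/377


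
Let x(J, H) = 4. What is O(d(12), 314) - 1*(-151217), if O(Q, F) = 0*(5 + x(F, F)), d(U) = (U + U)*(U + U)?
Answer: 151217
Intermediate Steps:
d(U) = 4*U**2 (d(U) = (2*U)*(2*U) = 4*U**2)
O(Q, F) = 0 (O(Q, F) = 0*(5 + 4) = 0*9 = 0)
O(d(12), 314) - 1*(-151217) = 0 - 1*(-151217) = 0 + 151217 = 151217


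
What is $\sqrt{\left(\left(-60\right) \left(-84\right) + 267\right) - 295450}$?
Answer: $i \sqrt{290143} \approx 538.65 i$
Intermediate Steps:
$\sqrt{\left(\left(-60\right) \left(-84\right) + 267\right) - 295450} = \sqrt{\left(5040 + 267\right) - 295450} = \sqrt{5307 - 295450} = \sqrt{-290143} = i \sqrt{290143}$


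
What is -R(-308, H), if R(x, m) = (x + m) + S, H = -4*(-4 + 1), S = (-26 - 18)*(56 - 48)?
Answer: 648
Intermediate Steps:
S = -352 (S = -44*8 = -352)
H = 12 (H = -4*(-3) = 12)
R(x, m) = -352 + m + x (R(x, m) = (x + m) - 352 = (m + x) - 352 = -352 + m + x)
-R(-308, H) = -(-352 + 12 - 308) = -1*(-648) = 648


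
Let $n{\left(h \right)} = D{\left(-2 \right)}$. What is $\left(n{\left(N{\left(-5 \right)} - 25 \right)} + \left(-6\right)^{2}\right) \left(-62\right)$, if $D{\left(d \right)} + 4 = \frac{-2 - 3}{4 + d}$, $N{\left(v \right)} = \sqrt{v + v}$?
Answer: $-1829$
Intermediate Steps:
$N{\left(v \right)} = \sqrt{2} \sqrt{v}$ ($N{\left(v \right)} = \sqrt{2 v} = \sqrt{2} \sqrt{v}$)
$D{\left(d \right)} = -4 - \frac{5}{4 + d}$ ($D{\left(d \right)} = -4 + \frac{-2 - 3}{4 + d} = -4 - \frac{5}{4 + d}$)
$n{\left(h \right)} = - \frac{13}{2}$ ($n{\left(h \right)} = \frac{-21 - -8}{4 - 2} = \frac{-21 + 8}{2} = \frac{1}{2} \left(-13\right) = - \frac{13}{2}$)
$\left(n{\left(N{\left(-5 \right)} - 25 \right)} + \left(-6\right)^{2}\right) \left(-62\right) = \left(- \frac{13}{2} + \left(-6\right)^{2}\right) \left(-62\right) = \left(- \frac{13}{2} + 36\right) \left(-62\right) = \frac{59}{2} \left(-62\right) = -1829$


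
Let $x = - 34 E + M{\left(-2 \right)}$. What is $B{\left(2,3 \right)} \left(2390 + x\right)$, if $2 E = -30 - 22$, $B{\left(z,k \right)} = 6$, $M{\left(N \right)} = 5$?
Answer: $19674$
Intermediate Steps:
$E = -26$ ($E = \frac{-30 - 22}{2} = \frac{1}{2} \left(-52\right) = -26$)
$x = 889$ ($x = \left(-34\right) \left(-26\right) + 5 = 884 + 5 = 889$)
$B{\left(2,3 \right)} \left(2390 + x\right) = 6 \left(2390 + 889\right) = 6 \cdot 3279 = 19674$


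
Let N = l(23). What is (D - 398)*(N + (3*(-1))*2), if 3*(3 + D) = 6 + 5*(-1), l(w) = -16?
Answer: 26444/3 ≈ 8814.7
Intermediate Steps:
N = -16
D = -8/3 (D = -3 + (6 + 5*(-1))/3 = -3 + (6 - 5)/3 = -3 + (1/3)*1 = -3 + 1/3 = -8/3 ≈ -2.6667)
(D - 398)*(N + (3*(-1))*2) = (-8/3 - 398)*(-16 + (3*(-1))*2) = -1202*(-16 - 3*2)/3 = -1202*(-16 - 6)/3 = -1202/3*(-22) = 26444/3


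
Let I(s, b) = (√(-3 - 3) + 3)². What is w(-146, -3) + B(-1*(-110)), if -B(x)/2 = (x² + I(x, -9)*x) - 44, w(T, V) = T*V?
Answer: -24334 - 1320*I*√6 ≈ -24334.0 - 3233.3*I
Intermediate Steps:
I(s, b) = (3 + I*√6)² (I(s, b) = (√(-6) + 3)² = (I*√6 + 3)² = (3 + I*√6)²)
B(x) = 88 - 2*x² - 2*x*(3 + I*√6)² (B(x) = -2*((x² + (3 + I*√6)²*x) - 44) = -2*((x² + x*(3 + I*√6)²) - 44) = -2*(-44 + x² + x*(3 + I*√6)²) = 88 - 2*x² - 2*x*(3 + I*√6)²)
w(-146, -3) + B(-1*(-110)) = -146*(-3) + (88 - 2*(-1*(-110))² - 2*(-1*(-110))*(3 + I*√6)²) = 438 + (88 - 2*110² - 2*110*(3 + I*√6)²) = 438 + (88 - 2*12100 - 220*(3 + I*√6)²) = 438 + (88 - 24200 - 220*(3 + I*√6)²) = 438 + (-24112 - 220*(3 + I*√6)²) = -23674 - 220*(3 + I*√6)²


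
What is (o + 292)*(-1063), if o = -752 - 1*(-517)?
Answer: -60591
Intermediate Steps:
o = -235 (o = -752 + 517 = -235)
(o + 292)*(-1063) = (-235 + 292)*(-1063) = 57*(-1063) = -60591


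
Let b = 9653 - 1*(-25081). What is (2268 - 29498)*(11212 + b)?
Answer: -1251109580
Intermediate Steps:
b = 34734 (b = 9653 + 25081 = 34734)
(2268 - 29498)*(11212 + b) = (2268 - 29498)*(11212 + 34734) = -27230*45946 = -1251109580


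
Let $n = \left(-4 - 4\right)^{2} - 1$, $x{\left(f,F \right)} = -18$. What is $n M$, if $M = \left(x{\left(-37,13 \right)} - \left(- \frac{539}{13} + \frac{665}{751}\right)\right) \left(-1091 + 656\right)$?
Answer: $- \frac{6040336050}{9763} \approx -6.187 \cdot 10^{5}$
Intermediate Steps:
$n = 63$ ($n = \left(-8\right)^{2} - 1 = 64 - 1 = 63$)
$M = - \frac{95878350}{9763}$ ($M = \left(-18 - \left(- \frac{539}{13} + \frac{665}{751}\right)\right) \left(-1091 + 656\right) = \left(-18 - - \frac{396144}{9763}\right) \left(-435\right) = \left(-18 + \left(\frac{539}{13} - \frac{665}{751}\right)\right) \left(-435\right) = \left(-18 + \frac{396144}{9763}\right) \left(-435\right) = \frac{220410}{9763} \left(-435\right) = - \frac{95878350}{9763} \approx -9820.6$)
$n M = 63 \left(- \frac{95878350}{9763}\right) = - \frac{6040336050}{9763}$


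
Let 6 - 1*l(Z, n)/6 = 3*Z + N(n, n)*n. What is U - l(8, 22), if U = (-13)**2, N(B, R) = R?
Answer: 3181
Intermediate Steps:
l(Z, n) = 36 - 18*Z - 6*n**2 (l(Z, n) = 36 - 6*(3*Z + n*n) = 36 - 6*(3*Z + n**2) = 36 - 6*(n**2 + 3*Z) = 36 + (-18*Z - 6*n**2) = 36 - 18*Z - 6*n**2)
U = 169
U - l(8, 22) = 169 - (36 - 18*8 - 6*22**2) = 169 - (36 - 144 - 6*484) = 169 - (36 - 144 - 2904) = 169 - 1*(-3012) = 169 + 3012 = 3181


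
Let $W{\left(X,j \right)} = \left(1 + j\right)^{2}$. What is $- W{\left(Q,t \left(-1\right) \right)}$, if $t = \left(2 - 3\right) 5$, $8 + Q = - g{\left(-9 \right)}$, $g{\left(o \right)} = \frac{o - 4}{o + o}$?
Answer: $-36$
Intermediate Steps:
$g{\left(o \right)} = \frac{-4 + o}{2 o}$
$Q = - \frac{157}{18}$ ($Q = -8 - \frac{-4 - 9}{2 \left(-9\right)} = -8 - \frac{1}{2} \left(- \frac{1}{9}\right) \left(-13\right) = -8 - \frac{13}{18} = - \frac{157}{18} \approx -8.7222$)
$t = -5$ ($t = \left(-1\right) 5 = -5$)
$- W{\left(Q,t \left(-1\right) \right)} = - \left(1 - -5\right)^{2} = - \left(1 + 5\right)^{2} = - 6^{2} = \left(-1\right) 36 = -36$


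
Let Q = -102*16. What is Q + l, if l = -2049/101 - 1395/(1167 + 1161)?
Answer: -129546621/78376 ≈ -1652.9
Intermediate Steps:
Q = -1632
l = -1636989/78376 (l = -2049*1/101 - 1395/2328 = -2049/101 - 1395*1/2328 = -2049/101 - 465/776 = -1636989/78376 ≈ -20.886)
Q + l = -1632 - 1636989/78376 = -129546621/78376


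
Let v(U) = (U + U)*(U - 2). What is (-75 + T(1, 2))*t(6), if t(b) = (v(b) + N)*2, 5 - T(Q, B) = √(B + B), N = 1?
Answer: -7056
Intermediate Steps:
v(U) = 2*U*(-2 + U) (v(U) = (2*U)*(-2 + U) = 2*U*(-2 + U))
T(Q, B) = 5 - √2*√B (T(Q, B) = 5 - √(B + B) = 5 - √(2*B) = 5 - √2*√B)
t(b) = 2 + 4*b*(-2 + b) (t(b) = (2*b*(-2 + b) + 1)*2 = (1 + 2*b*(-2 + b))*2 = 2 + 4*b*(-2 + b))
(-75 + T(1, 2))*t(6) = (-75 + (5 - √2*√2))*(2 + 4*6*(-2 + 6)) = (-75 + (5 - 2))*(2 + 4*6*4) = (-75 + 3)*(2 + 96) = -72*98 = -7056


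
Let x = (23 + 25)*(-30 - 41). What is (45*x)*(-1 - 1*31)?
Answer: 4907520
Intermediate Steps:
x = -3408 (x = 48*(-71) = -3408)
(45*x)*(-1 - 1*31) = (45*(-3408))*(-1 - 1*31) = -153360*(-1 - 31) = -153360*(-32) = 4907520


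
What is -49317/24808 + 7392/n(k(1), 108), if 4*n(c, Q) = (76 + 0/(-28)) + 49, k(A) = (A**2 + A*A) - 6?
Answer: 727358319/3101000 ≈ 234.56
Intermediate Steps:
k(A) = -6 + 2*A**2 (k(A) = (A**2 + A**2) - 6 = 2*A**2 - 6 = -6 + 2*A**2)
n(c, Q) = 125/4 (n(c, Q) = ((76 + 0/(-28)) + 49)/4 = ((76 + 0*(-1/28)) + 49)/4 = ((76 + 0) + 49)/4 = (76 + 49)/4 = (1/4)*125 = 125/4)
-49317/24808 + 7392/n(k(1), 108) = -49317/24808 + 7392/(125/4) = -49317*1/24808 + 7392*(4/125) = -49317/24808 + 29568/125 = 727358319/3101000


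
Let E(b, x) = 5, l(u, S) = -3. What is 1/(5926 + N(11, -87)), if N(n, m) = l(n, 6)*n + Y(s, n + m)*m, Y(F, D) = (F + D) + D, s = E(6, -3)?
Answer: 1/18682 ≈ 5.3527e-5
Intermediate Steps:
s = 5
Y(F, D) = F + 2*D (Y(F, D) = (D + F) + D = F + 2*D)
N(n, m) = -3*n + m*(5 + 2*m + 2*n) (N(n, m) = -3*n + (5 + 2*(n + m))*m = -3*n + (5 + 2*(m + n))*m = -3*n + (5 + (2*m + 2*n))*m = -3*n + (5 + 2*m + 2*n)*m = -3*n + m*(5 + 2*m + 2*n))
1/(5926 + N(11, -87)) = 1/(5926 + (-3*11 - 87*(5 + 2*(-87) + 2*11))) = 1/(5926 + (-33 - 87*(5 - 174 + 22))) = 1/(5926 + (-33 - 87*(-147))) = 1/(5926 + (-33 + 12789)) = 1/(5926 + 12756) = 1/18682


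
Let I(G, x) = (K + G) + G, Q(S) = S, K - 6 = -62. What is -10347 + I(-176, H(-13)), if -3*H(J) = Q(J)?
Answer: -10755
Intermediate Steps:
K = -56 (K = 6 - 62 = -56)
H(J) = -J/3
I(G, x) = -56 + 2*G (I(G, x) = (-56 + G) + G = -56 + 2*G)
-10347 + I(-176, H(-13)) = -10347 + (-56 + 2*(-176)) = -10347 + (-56 - 352) = -10347 - 408 = -10755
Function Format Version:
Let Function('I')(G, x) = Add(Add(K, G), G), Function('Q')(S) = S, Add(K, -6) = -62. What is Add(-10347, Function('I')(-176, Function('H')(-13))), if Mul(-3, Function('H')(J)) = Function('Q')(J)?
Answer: -10755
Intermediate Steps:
K = -56 (K = Add(6, -62) = -56)
Function('H')(J) = Mul(Rational(-1, 3), J)
Function('I')(G, x) = Add(-56, Mul(2, G)) (Function('I')(G, x) = Add(Add(-56, G), G) = Add(-56, Mul(2, G)))
Add(-10347, Function('I')(-176, Function('H')(-13))) = Add(-10347, Add(-56, Mul(2, -176))) = Add(-10347, Add(-56, -352)) = Add(-10347, -408) = -10755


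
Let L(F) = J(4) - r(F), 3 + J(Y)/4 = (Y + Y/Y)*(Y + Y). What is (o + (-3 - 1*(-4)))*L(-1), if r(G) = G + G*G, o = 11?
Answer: 1776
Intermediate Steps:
J(Y) = -12 + 8*Y*(1 + Y) (J(Y) = -12 + 4*((Y + Y/Y)*(Y + Y)) = -12 + 4*((Y + 1)*(2*Y)) = -12 + 4*((1 + Y)*(2*Y)) = -12 + 4*(2*Y*(1 + Y)) = -12 + 8*Y*(1 + Y))
r(G) = G + G²
L(F) = 148 - F*(1 + F) (L(F) = (-12 + 8*4 + 8*4²) - F*(1 + F) = (-12 + 32 + 8*16) - F*(1 + F) = (-12 + 32 + 128) - F*(1 + F) = 148 - F*(1 + F))
(o + (-3 - 1*(-4)))*L(-1) = (11 + (-3 - 1*(-4)))*(148 - 1*(-1)*(1 - 1)) = (11 + (-3 + 4))*(148 - 1*(-1)*0) = (11 + 1)*(148 + 0) = 12*148 = 1776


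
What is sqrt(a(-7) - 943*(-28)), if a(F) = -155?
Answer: sqrt(26249) ≈ 162.02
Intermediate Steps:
sqrt(a(-7) - 943*(-28)) = sqrt(-155 - 943*(-28)) = sqrt(-155 + 26404) = sqrt(26249)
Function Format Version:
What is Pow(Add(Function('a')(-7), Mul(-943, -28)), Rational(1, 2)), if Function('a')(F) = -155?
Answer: Pow(26249, Rational(1, 2)) ≈ 162.02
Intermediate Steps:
Pow(Add(Function('a')(-7), Mul(-943, -28)), Rational(1, 2)) = Pow(Add(-155, Mul(-943, -28)), Rational(1, 2)) = Pow(Add(-155, 26404), Rational(1, 2)) = Pow(26249, Rational(1, 2))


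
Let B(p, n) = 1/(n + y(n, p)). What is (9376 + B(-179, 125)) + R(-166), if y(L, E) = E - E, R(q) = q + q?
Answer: 1130501/125 ≈ 9044.0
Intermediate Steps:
R(q) = 2*q
y(L, E) = 0
B(p, n) = 1/n (B(p, n) = 1/(n + 0) = 1/n)
(9376 + B(-179, 125)) + R(-166) = (9376 + 1/125) + 2*(-166) = (9376 + 1/125) - 332 = 1172001/125 - 332 = 1130501/125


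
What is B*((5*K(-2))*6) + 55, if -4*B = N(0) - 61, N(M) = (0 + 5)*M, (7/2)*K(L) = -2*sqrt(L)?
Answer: 55 - 1830*I*sqrt(2)/7 ≈ 55.0 - 369.72*I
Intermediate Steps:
K(L) = -4*sqrt(L)/7 (K(L) = 2*(-2*sqrt(L))/7 = -4*sqrt(L)/7)
N(M) = 5*M
B = 61/4 (B = -(5*0 - 61)/4 = -(0 - 61)/4 = -1/4*(-61) = 61/4 ≈ 15.250)
B*((5*K(-2))*6) + 55 = 61*((5*(-4*I*sqrt(2)/7))*6)/4 + 55 = 61*(-20*I*sqrt(2)/7*6)/4 + 55 = 61*(-120*I*sqrt(2)/7)/4 + 55 = -1830*I*sqrt(2)/7 + 55 = 55 - 1830*I*sqrt(2)/7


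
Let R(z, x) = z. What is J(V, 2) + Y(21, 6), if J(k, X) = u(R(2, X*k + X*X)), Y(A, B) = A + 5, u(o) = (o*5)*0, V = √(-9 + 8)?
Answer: 26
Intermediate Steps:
V = I (V = √(-1) = I ≈ 1.0*I)
u(o) = 0 (u(o) = (5*o)*0 = 0)
Y(A, B) = 5 + A
J(k, X) = 0
J(V, 2) + Y(21, 6) = 0 + (5 + 21) = 0 + 26 = 26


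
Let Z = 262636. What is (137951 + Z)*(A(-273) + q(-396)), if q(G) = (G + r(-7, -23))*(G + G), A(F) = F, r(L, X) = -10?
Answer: 128700190773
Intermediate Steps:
q(G) = 2*G*(-10 + G) (q(G) = (G - 10)*(G + G) = (-10 + G)*(2*G) = 2*G*(-10 + G))
(137951 + Z)*(A(-273) + q(-396)) = (137951 + 262636)*(-273 + 2*(-396)*(-10 - 396)) = 400587*(-273 + 2*(-396)*(-406)) = 400587*(-273 + 321552) = 400587*321279 = 128700190773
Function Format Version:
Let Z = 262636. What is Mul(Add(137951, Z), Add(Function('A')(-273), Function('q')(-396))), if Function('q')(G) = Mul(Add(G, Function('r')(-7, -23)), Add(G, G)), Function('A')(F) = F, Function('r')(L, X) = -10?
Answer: 128700190773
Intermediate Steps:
Function('q')(G) = Mul(2, G, Add(-10, G)) (Function('q')(G) = Mul(Add(G, -10), Add(G, G)) = Mul(Add(-10, G), Mul(2, G)) = Mul(2, G, Add(-10, G)))
Mul(Add(137951, Z), Add(Function('A')(-273), Function('q')(-396))) = Mul(Add(137951, 262636), Add(-273, Mul(2, -396, Add(-10, -396)))) = Mul(400587, Add(-273, Mul(2, -396, -406))) = Mul(400587, Add(-273, 321552)) = Mul(400587, 321279) = 128700190773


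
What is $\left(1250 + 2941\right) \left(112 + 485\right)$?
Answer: $2502027$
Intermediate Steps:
$\left(1250 + 2941\right) \left(112 + 485\right) = 4191 \cdot 597 = 2502027$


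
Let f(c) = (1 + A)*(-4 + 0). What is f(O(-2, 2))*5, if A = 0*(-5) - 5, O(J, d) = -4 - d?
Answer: 80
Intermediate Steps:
A = -5 (A = 0 - 5 = -5)
f(c) = 16 (f(c) = (1 - 5)*(-4 + 0) = -4*(-4) = 16)
f(O(-2, 2))*5 = 16*5 = 80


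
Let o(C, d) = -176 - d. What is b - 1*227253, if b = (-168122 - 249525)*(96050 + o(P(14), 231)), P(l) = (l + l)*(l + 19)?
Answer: -39945239274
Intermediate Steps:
P(l) = 2*l*(19 + l) (P(l) = (2*l)*(19 + l) = 2*l*(19 + l))
b = -39945012021 (b = (-168122 - 249525)*(96050 + (-176 - 1*231)) = -417647*(96050 + (-176 - 231)) = -417647*(96050 - 407) = -417647*95643 = -39945012021)
b - 1*227253 = -39945012021 - 1*227253 = -39945012021 - 227253 = -39945239274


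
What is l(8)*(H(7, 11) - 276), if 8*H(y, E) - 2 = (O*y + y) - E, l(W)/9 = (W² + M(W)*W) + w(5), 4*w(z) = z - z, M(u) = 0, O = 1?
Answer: -158616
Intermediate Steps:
w(z) = 0 (w(z) = (z - z)/4 = (¼)*0 = 0)
l(W) = 9*W² (l(W) = 9*((W² + 0*W) + 0) = 9*((W² + 0) + 0) = 9*(W² + 0) = 9*W²)
H(y, E) = ¼ - E/8 + y/4 (H(y, E) = ¼ + ((1*y + y) - E)/8 = ¼ + ((y + y) - E)/8 = ¼ + (2*y - E)/8 = ¼ + (-E + 2*y)/8 = ¼ + (-E/8 + y/4) = ¼ - E/8 + y/4)
l(8)*(H(7, 11) - 276) = (9*8²)*((¼ - ⅛*11 + (¼)*7) - 276) = (9*64)*((¼ - 11/8 + 7/4) - 276) = 576*(5/8 - 276) = 576*(-2203/8) = -158616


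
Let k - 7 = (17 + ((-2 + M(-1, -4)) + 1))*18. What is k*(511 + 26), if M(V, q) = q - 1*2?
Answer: 100419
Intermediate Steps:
M(V, q) = -2 + q (M(V, q) = q - 2 = -2 + q)
k = 187 (k = 7 + (17 + ((-2 + (-2 - 4)) + 1))*18 = 7 + (17 + ((-2 - 6) + 1))*18 = 7 + (17 + (-8 + 1))*18 = 7 + (17 - 7)*18 = 7 + 10*18 = 7 + 180 = 187)
k*(511 + 26) = 187*(511 + 26) = 187*537 = 100419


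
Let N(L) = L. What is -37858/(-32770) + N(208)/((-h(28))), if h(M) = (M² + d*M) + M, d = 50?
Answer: 9615717/9060905 ≈ 1.0612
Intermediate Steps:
h(M) = M² + 51*M (h(M) = (M² + 50*M) + M = M² + 51*M)
-37858/(-32770) + N(208)/((-h(28))) = -37858/(-32770) + 208/((-28*(51 + 28))) = -37858*(-1/32770) + 208/((-28*79)) = 18929/16385 + 208/((-1*2212)) = 18929/16385 + 208/(-2212) = 18929/16385 + 208*(-1/2212) = 18929/16385 - 52/553 = 9615717/9060905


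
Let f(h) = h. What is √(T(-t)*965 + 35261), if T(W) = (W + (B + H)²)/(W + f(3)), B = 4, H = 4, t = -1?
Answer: 3*√22641/2 ≈ 225.70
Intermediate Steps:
T(W) = (64 + W)/(3 + W) (T(W) = (W + (4 + 4)²)/(W + 3) = (W + 8²)/(3 + W) = (W + 64)/(3 + W) = (64 + W)/(3 + W))
√(T(-t)*965 + 35261) = √(((64 - 1*(-1))/(3 - 1*(-1)))*965 + 35261) = √(((64 + 1)/(3 + 1))*965 + 35261) = √((65/4)*965 + 35261) = √(62725/4 + 35261) = √(203769/4) = 3*√22641/2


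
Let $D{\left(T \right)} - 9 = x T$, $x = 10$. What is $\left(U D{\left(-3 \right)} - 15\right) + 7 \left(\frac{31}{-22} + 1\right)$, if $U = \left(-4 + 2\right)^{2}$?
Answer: $- \frac{2241}{22} \approx -101.86$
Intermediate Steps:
$U = 4$ ($U = \left(-2\right)^{2} = 4$)
$D{\left(T \right)} = 9 + 10 T$
$\left(U D{\left(-3 \right)} - 15\right) + 7 \left(\frac{31}{-22} + 1\right) = \left(4 \left(9 + 10 \left(-3\right)\right) - 15\right) + 7 \left(\frac{31}{-22} + 1\right) = \left(4 \left(9 - 30\right) - 15\right) + 7 \left(31 \left(- \frac{1}{22}\right) + 1\right) = \left(4 \left(-21\right) - 15\right) + 7 \left(- \frac{31}{22} + 1\right) = \left(-84 - 15\right) + 7 \left(- \frac{9}{22}\right) = -99 - \frac{63}{22} = - \frac{2241}{22}$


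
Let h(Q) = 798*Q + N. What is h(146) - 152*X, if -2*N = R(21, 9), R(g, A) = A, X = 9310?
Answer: -2597233/2 ≈ -1.2986e+6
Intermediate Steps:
N = -9/2 (N = -½*9 = -9/2 ≈ -4.5000)
h(Q) = -9/2 + 798*Q (h(Q) = 798*Q - 9/2 = -9/2 + 798*Q)
h(146) - 152*X = (-9/2 + 798*146) - 152*9310 = (-9/2 + 116508) - 1415120 = 233007/2 - 1415120 = -2597233/2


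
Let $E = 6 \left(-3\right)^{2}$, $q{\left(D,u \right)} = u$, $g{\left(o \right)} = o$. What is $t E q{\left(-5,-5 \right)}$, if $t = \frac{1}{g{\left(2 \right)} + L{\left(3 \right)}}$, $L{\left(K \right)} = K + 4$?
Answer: $-30$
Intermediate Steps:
$L{\left(K \right)} = 4 + K$
$E = 54$ ($E = 6 \cdot 9 = 54$)
$t = \frac{1}{9}$ ($t = \frac{1}{2 + \left(4 + 3\right)} = \frac{1}{2 + 7} = \frac{1}{9} \approx 0.11111$)
$t E q{\left(-5,-5 \right)} = \frac{1}{9} \cdot 54 \left(-5\right) = 6 \left(-5\right) = -30$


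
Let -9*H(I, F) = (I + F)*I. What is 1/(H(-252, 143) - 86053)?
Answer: -1/89105 ≈ -1.1223e-5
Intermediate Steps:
H(I, F) = -I*(F + I)/9 (H(I, F) = -(I + F)*I/9 = -(F + I)*I/9 = -I*(F + I)/9)
1/(H(-252, 143) - 86053) = 1/(-⅑*(-252)*(143 - 252) - 86053) = 1/(-⅑*(-252)*(-109) - 86053) = 1/(-3052 - 86053) = 1/(-89105) = -1/89105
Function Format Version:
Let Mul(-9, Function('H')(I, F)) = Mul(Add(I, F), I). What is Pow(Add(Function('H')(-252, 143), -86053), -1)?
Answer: Rational(-1, 89105) ≈ -1.1223e-5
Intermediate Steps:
Function('H')(I, F) = Mul(Rational(-1, 9), I, Add(F, I)) (Function('H')(I, F) = Mul(Rational(-1, 9), Mul(Add(I, F), I)) = Mul(Rational(-1, 9), Mul(Add(F, I), I)) = Mul(Rational(-1, 9), Mul(I, Add(F, I))) = Mul(Rational(-1, 9), I, Add(F, I)))
Pow(Add(Function('H')(-252, 143), -86053), -1) = Pow(Add(Mul(Rational(-1, 9), -252, Add(143, -252)), -86053), -1) = Pow(Add(Mul(Rational(-1, 9), -252, -109), -86053), -1) = Pow(Add(-3052, -86053), -1) = Pow(-89105, -1) = Rational(-1, 89105)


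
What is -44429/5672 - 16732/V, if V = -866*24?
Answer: -51781777/7367928 ≈ -7.0280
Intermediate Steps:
V = -20784 (V = -1*20784 = -20784)
-44429/5672 - 16732/V = -44429/5672 - 16732/(-20784) = -44429*1/5672 - 16732*(-1/20784) = -44429/5672 + 4183/5196 = -51781777/7367928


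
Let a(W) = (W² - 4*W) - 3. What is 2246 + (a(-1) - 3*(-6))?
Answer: 2266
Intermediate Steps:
a(W) = -3 + W² - 4*W
2246 + (a(-1) - 3*(-6)) = 2246 + ((-3 + (-1)² - 4*(-1)) - 3*(-6)) = 2246 + ((-3 + 1 + 4) + 18) = 2246 + (2 + 18) = 2246 + 20 = 2266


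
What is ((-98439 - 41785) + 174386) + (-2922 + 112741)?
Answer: 143981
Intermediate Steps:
((-98439 - 41785) + 174386) + (-2922 + 112741) = (-140224 + 174386) + 109819 = 34162 + 109819 = 143981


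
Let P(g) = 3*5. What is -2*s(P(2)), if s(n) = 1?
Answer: -2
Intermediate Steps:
P(g) = 15
-2*s(P(2)) = -2*1 = -2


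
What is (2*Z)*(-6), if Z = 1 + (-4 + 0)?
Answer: 36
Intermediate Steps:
Z = -3 (Z = 1 - 4 = -3)
(2*Z)*(-6) = (2*(-3))*(-6) = -6*(-6) = 36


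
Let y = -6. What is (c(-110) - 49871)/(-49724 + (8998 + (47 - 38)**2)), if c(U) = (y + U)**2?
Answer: 7283/8129 ≈ 0.89593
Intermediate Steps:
c(U) = (-6 + U)**2
(c(-110) - 49871)/(-49724 + (8998 + (47 - 38)**2)) = ((-6 - 110)**2 - 49871)/(-49724 + (8998 + (47 - 38)**2)) = ((-116)**2 - 49871)/(-49724 + (8998 + 9**2)) = (13456 - 49871)/(-49724 + (8998 + 81)) = -36415/(-49724 + 9079) = -36415/(-40645) = -36415*(-1/40645) = 7283/8129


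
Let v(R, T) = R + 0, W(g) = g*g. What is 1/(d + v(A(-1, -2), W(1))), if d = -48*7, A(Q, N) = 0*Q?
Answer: -1/336 ≈ -0.0029762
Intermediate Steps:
A(Q, N) = 0
W(g) = g**2
v(R, T) = R
d = -336 (d = -1*336 = -336)
1/(d + v(A(-1, -2), W(1))) = 1/(-336 + 0) = 1/(-336) = -1/336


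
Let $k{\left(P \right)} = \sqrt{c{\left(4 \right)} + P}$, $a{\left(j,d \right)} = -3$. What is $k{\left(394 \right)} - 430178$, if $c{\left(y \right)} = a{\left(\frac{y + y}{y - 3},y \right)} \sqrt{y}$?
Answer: $-430178 + 2 \sqrt{97} \approx -4.3016 \cdot 10^{5}$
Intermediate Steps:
$c{\left(y \right)} = - 3 \sqrt{y}$
$k{\left(P \right)} = \sqrt{-6 + P}$ ($k{\left(P \right)} = \sqrt{- 3 \sqrt{4} + P} = \sqrt{\left(-3\right) 2 + P} = \sqrt{-6 + P}$)
$k{\left(394 \right)} - 430178 = \sqrt{-6 + 394} - 430178 = \sqrt{388} - 430178 = 2 \sqrt{97} - 430178 = -430178 + 2 \sqrt{97}$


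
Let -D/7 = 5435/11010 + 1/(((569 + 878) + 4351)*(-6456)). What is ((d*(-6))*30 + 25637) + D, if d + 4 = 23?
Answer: 101719543990123/4579167632 ≈ 22214.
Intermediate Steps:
d = 19 (d = -4 + 23 = 19)
D = -15823290021/4579167632 (D = -7*(5435/11010 + 1/(((569 + 878) + 4351)*(-6456))) = -7*(5435*(1/11010) - 1/6456/(1447 + 4351)) = -7*(1087/2202 - 1/6456/5798) = -7*(1087/2202 + (1/5798)*(-1/6456)) = -7*(1087/2202 - 1/37431888) = -7*2260470003/4579167632 = -15823290021/4579167632 ≈ -3.4555)
((d*(-6))*30 + 25637) + D = ((19*(-6))*30 + 25637) - 15823290021/4579167632 = (-114*30 + 25637) - 15823290021/4579167632 = (-3420 + 25637) - 15823290021/4579167632 = 22217 - 15823290021/4579167632 = 101719543990123/4579167632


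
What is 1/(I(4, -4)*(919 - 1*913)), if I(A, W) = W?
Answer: -1/24 ≈ -0.041667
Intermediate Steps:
1/(I(4, -4)*(919 - 1*913)) = 1/(-4*(919 - 1*913)) = 1/(-4*(919 - 913)) = 1/(-4*6) = 1/(-24) = -1/24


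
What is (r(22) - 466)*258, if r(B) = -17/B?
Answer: -1324701/11 ≈ -1.2043e+5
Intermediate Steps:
(r(22) - 466)*258 = (-17/22 - 466)*258 = -10269/22*258 = -1324701/11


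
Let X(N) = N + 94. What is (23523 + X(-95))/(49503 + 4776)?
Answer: 23522/54279 ≈ 0.43335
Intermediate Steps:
X(N) = 94 + N
(23523 + X(-95))/(49503 + 4776) = (23523 + (94 - 95))/(49503 + 4776) = (23523 - 1)/54279 = 23522*(1/54279) = 23522/54279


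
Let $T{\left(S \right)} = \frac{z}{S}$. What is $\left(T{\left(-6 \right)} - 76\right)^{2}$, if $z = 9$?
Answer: $\frac{24025}{4} \approx 6006.3$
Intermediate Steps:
$T{\left(S \right)} = \frac{9}{S}$
$\left(T{\left(-6 \right)} - 76\right)^{2} = \left(\frac{9}{-6} - 76\right)^{2} = \left(9 \left(- \frac{1}{6}\right) - 76\right)^{2} = \left(- \frac{3}{2} - 76\right)^{2} = \left(- \frac{155}{2}\right)^{2} = \frac{24025}{4}$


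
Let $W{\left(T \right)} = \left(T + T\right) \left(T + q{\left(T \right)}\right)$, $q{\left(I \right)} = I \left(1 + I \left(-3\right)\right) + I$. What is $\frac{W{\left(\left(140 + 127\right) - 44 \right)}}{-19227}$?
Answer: $\frac{22079676}{6409} \approx 3445.1$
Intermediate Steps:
$q{\left(I \right)} = I + I \left(1 - 3 I\right)$ ($q{\left(I \right)} = I \left(1 - 3 I\right) + I = I + I \left(1 - 3 I\right)$)
$W{\left(T \right)} = 2 T \left(T + T \left(2 - 3 T\right)\right)$ ($W{\left(T \right)} = \left(T + T\right) \left(T + T \left(2 - 3 T\right)\right) = 2 T \left(T + T \left(2 - 3 T\right)\right)$)
$\frac{W{\left(\left(140 + 127\right) - 44 \right)}}{-19227} = \frac{6 \left(\left(140 + 127\right) - 44\right)^{2} \left(1 - \left(\left(140 + 127\right) - 44\right)\right)}{-19227} = 6 \left(267 - 44\right)^{2} \left(1 - \left(267 - 44\right)\right) \left(- \frac{1}{19227}\right) = 6 \cdot 223^{2} \left(1 - 223\right) \left(- \frac{1}{19227}\right) = 6 \cdot 49729 \left(1 - 223\right) \left(- \frac{1}{19227}\right) = 6 \cdot 49729 \left(-222\right) \left(- \frac{1}{19227}\right) = \left(-66239028\right) \left(- \frac{1}{19227}\right) = \frac{22079676}{6409}$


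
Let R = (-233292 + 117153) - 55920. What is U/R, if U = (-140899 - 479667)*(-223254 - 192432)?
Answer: -85986866092/57353 ≈ -1.4993e+6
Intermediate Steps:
U = 257960598276 (U = -620566*(-415686) = 257960598276)
R = -172059 (R = -116139 - 55920 = -172059)
U/R = 257960598276/(-172059) = 257960598276*(-1/172059) = -85986866092/57353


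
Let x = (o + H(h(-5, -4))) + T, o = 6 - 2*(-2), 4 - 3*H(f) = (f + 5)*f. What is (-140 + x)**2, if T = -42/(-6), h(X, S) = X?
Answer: 133225/9 ≈ 14803.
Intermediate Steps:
H(f) = 4/3 - f*(5 + f)/3 (H(f) = 4/3 - (f + 5)*f/3 = 4/3 - (5 + f)*f/3 = 4/3 - f*(5 + f)/3)
o = 10 (o = 6 + 4 = 10)
T = 7 (T = -42*(-1/6) = 7)
x = 55/3 (x = (10 + (4/3 - 5/3*(-5) - 1/3*(-5)**2)) + 7 = (10 + (4/3 + 25/3 - 1/3*25)) + 7 = (10 + (4/3 + 25/3 - 25/3)) + 7 = (10 + 4/3) + 7 = 34/3 + 7 = 55/3 ≈ 18.333)
(-140 + x)**2 = (-140 + 55/3)**2 = (-365/3)**2 = 133225/9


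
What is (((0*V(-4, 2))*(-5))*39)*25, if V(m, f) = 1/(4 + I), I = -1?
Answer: 0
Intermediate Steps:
V(m, f) = ⅓ (V(m, f) = 1/(4 - 1) = 1/3 = ⅓)
(((0*V(-4, 2))*(-5))*39)*25 = (((0*(⅓))*(-5))*39)*25 = ((0*(-5))*39)*25 = (0*39)*25 = 0*25 = 0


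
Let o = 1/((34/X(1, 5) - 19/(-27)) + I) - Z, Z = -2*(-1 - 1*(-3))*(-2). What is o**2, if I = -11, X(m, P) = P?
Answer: 15295921/222784 ≈ 68.658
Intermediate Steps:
Z = 8 (Z = -2*(-1 + 3)*(-2) = -2*2*(-2) = -4*(-2) = 8)
o = -3911/472 (o = 1/((34/5 - 19/(-27)) - 11) - 1*8 = 1/((34*(1/5) - 19*(-1/27)) - 11) - 8 = 1/((34/5 + 19/27) - 11) - 8 = 1/(1013/135 - 11) - 8 = 1/(-472/135) - 8 = -135/472 - 8 = -3911/472 ≈ -8.2860)
o**2 = (-3911/472)**2 = 15295921/222784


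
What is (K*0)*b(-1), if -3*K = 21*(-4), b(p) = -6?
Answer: 0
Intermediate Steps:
K = 28 (K = -7*(-4) = -1/3*(-84) = 28)
(K*0)*b(-1) = (28*0)*(-6) = 0*(-6) = 0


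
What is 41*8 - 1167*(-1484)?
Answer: 1732156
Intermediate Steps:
41*8 - 1167*(-1484) = 328 + 1731828 = 1732156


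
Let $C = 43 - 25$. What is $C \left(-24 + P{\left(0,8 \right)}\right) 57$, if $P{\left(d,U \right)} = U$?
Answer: $-16416$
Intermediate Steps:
$C = 18$ ($C = 43 - 25 = 18$)
$C \left(-24 + P{\left(0,8 \right)}\right) 57 = 18 \left(-24 + 8\right) 57 = 18 \left(-16\right) 57 = \left(-288\right) 57 = -16416$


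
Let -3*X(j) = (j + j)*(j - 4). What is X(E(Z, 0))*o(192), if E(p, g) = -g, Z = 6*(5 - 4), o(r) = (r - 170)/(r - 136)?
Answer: 0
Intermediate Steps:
o(r) = (-170 + r)/(-136 + r)
Z = 6 (Z = 6*1 = 6)
X(j) = -2*j*(-4 + j)/3 (X(j) = -(j + j)*(j - 4)/3 = -2*j*(-4 + j)/3)
X(E(Z, 0))*o(192) = (2*(-1*0)*(4 - (-1)*0)/3)*((-170 + 192)/(-136 + 192)) = ((⅔)*0*(4 - 1*0))*(22/56) = ((⅔)*0*(4 + 0))*((1/56)*22) = ((⅔)*0*4)*(11/28) = 0*(11/28) = 0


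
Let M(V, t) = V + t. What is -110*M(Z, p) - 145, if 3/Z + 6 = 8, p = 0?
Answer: -310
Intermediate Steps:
Z = 3/2 (Z = 3/(-6 + 8) = 3/2 ≈ 1.5000)
-110*M(Z, p) - 145 = -110*(3/2 + 0) - 145 = -110*3/2 - 145 = -165 - 145 = -310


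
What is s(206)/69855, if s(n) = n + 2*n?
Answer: 206/23285 ≈ 0.0088469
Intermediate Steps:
s(n) = 3*n
s(206)/69855 = (3*206)/69855 = 618*(1/69855) = 206/23285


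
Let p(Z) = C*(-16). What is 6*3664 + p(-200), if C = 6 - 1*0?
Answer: 21888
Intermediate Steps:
C = 6 (C = 6 + 0 = 6)
p(Z) = -96 (p(Z) = 6*(-16) = -96)
6*3664 + p(-200) = 6*3664 - 96 = 21984 - 96 = 21888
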